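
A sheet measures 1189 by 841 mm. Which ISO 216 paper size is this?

Aspect ratio 1189/841 ≈ 1.414 — close to the ISO √2 ≈ 1.414.
In the A-series (A0 area = 1 m²): A0 = 841 × 1189 mm.

A0 (841 × 1189 mm)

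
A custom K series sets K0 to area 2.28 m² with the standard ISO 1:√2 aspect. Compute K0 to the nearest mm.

1270 × 1796 mm

Let the short side be w mm. Then w · w√2 = 2.28 m² = 2,280,000 mm².
w² = 2,280,000/√2, so w ≈ 1269.7 mm; long side = w√2 ≈ 1795.7 mm.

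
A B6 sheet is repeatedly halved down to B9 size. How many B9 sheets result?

8

Each ISO step halves the sheet: 1 × B6 → 2 × B7 → 4 × B8 → 8 × B9
From B6 to B9 is 3 halving steps: 2^3 = 8.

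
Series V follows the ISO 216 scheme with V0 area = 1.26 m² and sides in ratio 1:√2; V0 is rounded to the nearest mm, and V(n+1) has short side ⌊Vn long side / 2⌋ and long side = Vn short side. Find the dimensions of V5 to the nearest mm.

166 × 236 mm

Let V0's short side be w mm. w · w√2 = 1.26 m² = 1,260,000 mm², so w ≈ 943.9 mm and w√2 ≈ 1334.9 mm → V0 = 944 × 1335 mm.
V1: ⌊1335/2⌋ × 944 = 667 × 944 mm
V2: ⌊944/2⌋ × 667 = 472 × 667 mm
V3: ⌊667/2⌋ × 472 = 333 × 472 mm
V4: ⌊472/2⌋ × 333 = 236 × 333 mm
V5: ⌊333/2⌋ × 236 = 166 × 236 mm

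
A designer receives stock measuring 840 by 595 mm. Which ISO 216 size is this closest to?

Aspect ratio 840/595 ≈ 1.412 — close to the ISO √2 ≈ 1.414.
In the A-series (A0 area = 1 m²): A1 = 594 × 841 mm.
Off by 2 mm total — nearest standard size.

A1 (594 × 841 mm)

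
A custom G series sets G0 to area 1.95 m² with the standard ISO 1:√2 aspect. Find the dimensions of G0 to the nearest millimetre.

Let the short side be w mm. Then w · w√2 = 1.95 m² = 1,950,000 mm².
w² = 1,950,000/√2, so w ≈ 1174.2 mm; long side = w√2 ≈ 1660.6 mm.

1174 × 1661 mm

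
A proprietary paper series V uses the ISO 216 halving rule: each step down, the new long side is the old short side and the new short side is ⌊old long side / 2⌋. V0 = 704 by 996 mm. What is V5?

124 × 176 mm

V1: ⌊996/2⌋ × 704 = 498 × 704 mm
V2: ⌊704/2⌋ × 498 = 352 × 498 mm
V3: ⌊498/2⌋ × 352 = 249 × 352 mm
V4: ⌊352/2⌋ × 249 = 176 × 249 mm
V5: ⌊249/2⌋ × 176 = 124 × 176 mm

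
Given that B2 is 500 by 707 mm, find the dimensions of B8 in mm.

B3: ⌊707/2⌋ × 500 = 353 × 500 mm
B4: ⌊500/2⌋ × 353 = 250 × 353 mm
B5: ⌊353/2⌋ × 250 = 176 × 250 mm
B6: ⌊250/2⌋ × 176 = 125 × 176 mm
B7: ⌊176/2⌋ × 125 = 88 × 125 mm
B8: ⌊125/2⌋ × 88 = 62 × 88 mm

62 × 88 mm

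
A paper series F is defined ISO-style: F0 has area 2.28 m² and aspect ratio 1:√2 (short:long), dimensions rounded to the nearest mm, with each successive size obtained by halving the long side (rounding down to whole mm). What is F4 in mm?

317 × 449 mm

Let F0's short side be w mm. w · w√2 = 2.28 m² = 2,280,000 mm², so w ≈ 1269.7 mm and w√2 ≈ 1795.7 mm → F0 = 1270 × 1796 mm.
F1: ⌊1796/2⌋ × 1270 = 898 × 1270 mm
F2: ⌊1270/2⌋ × 898 = 635 × 898 mm
F3: ⌊898/2⌋ × 635 = 449 × 635 mm
F4: ⌊635/2⌋ × 449 = 317 × 449 mm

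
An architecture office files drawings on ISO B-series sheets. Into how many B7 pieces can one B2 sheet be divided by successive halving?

B2 = 500 × 707 mm; B7 = 88 × 125 mm.
Each halving step doubles the count; 5 steps from B2 to B7.
2^5 = 32.

32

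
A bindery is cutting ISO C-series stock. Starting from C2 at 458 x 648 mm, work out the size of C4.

C3: ⌊648/2⌋ × 458 = 324 × 458 mm
C4: ⌊458/2⌋ × 324 = 229 × 324 mm

229 × 324 mm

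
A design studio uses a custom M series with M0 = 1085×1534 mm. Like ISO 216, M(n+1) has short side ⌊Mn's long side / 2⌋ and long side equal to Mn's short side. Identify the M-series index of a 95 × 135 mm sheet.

M7

M0: 1085 × 1534 mm
M1: 767 × 1085 mm
M2: 542 × 767 mm
M3: 383 × 542 mm
M4: 271 × 383 mm
M5: 191 × 271 mm
M6: 135 × 191 mm
M7: 95 × 135 mm
M8: 67 × 95 mm
→ matches M7.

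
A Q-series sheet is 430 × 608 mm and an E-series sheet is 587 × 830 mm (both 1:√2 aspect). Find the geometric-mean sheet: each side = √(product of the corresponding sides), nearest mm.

502 × 710 mm

Short side: √(430 · 587) = √252410 ≈ 502.4 → 502 mm
Long side: √(608 · 830) = √504640 ≈ 710.4 → 710 mm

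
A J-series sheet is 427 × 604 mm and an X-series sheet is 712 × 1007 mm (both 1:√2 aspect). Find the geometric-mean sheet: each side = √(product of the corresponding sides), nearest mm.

Short side: √(427 · 712) = √304024 ≈ 551.4 → 551 mm
Long side: √(604 · 1007) = √608228 ≈ 779.9 → 780 mm

551 × 780 mm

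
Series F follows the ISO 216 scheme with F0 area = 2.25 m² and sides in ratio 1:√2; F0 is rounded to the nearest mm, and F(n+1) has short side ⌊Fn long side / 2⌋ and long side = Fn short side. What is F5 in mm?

Let F0's short side be w mm. w · w√2 = 2.25 m² = 2,250,000 mm², so w ≈ 1261.3 mm and w√2 ≈ 1783.8 mm → F0 = 1261 × 1784 mm.
F1: ⌊1784/2⌋ × 1261 = 892 × 1261 mm
F2: ⌊1261/2⌋ × 892 = 630 × 892 mm
F3: ⌊892/2⌋ × 630 = 446 × 630 mm
F4: ⌊630/2⌋ × 446 = 315 × 446 mm
F5: ⌊446/2⌋ × 315 = 223 × 315 mm

223 × 315 mm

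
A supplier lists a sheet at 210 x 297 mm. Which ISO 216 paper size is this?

A4 (210 × 297 mm)

Aspect ratio 297/210 ≈ 1.414 — close to the ISO √2 ≈ 1.414.
In the A-series (A0 area = 1 m²): A4 = 210 × 297 mm.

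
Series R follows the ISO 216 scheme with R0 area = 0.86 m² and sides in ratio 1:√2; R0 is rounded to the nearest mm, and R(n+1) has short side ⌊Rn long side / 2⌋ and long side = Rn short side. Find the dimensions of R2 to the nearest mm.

390 × 551 mm

Let R0's short side be w mm. w · w√2 = 0.86 m² = 860,000 mm², so w ≈ 779.8 mm and w√2 ≈ 1102.8 mm → R0 = 780 × 1103 mm.
R1: ⌊1103/2⌋ × 780 = 551 × 780 mm
R2: ⌊780/2⌋ × 551 = 390 × 551 mm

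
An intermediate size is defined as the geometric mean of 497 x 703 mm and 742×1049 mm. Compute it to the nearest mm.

Short side: √(497 · 742) = √368774 ≈ 607.3 → 607 mm
Long side: √(703 · 1049) = √737447 ≈ 858.7 → 859 mm

607 × 859 mm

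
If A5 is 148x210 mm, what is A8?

52 × 74 mm

A6: ⌊210/2⌋ × 148 = 105 × 148 mm
A7: ⌊148/2⌋ × 105 = 74 × 105 mm
A8: ⌊105/2⌋ × 74 = 52 × 74 mm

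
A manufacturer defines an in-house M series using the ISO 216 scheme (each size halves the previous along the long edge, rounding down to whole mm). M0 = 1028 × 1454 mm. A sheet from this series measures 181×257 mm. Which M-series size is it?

M5

M0: 1028 × 1454 mm
M1: 727 × 1028 mm
M2: 514 × 727 mm
M3: 363 × 514 mm
M4: 257 × 363 mm
M5: 181 × 257 mm
M6: 128 × 181 mm
→ matches M5.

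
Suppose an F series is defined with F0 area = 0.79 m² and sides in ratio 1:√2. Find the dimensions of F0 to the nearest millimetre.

Let the short side be w mm. Then w · w√2 = 0.79 m² = 790,000 mm².
w² = 790,000/√2, so w ≈ 747.4 mm; long side = w√2 ≈ 1057.0 mm.

747 × 1057 mm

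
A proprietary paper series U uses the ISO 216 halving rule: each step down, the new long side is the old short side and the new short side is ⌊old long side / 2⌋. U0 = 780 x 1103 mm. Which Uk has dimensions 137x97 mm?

U6

U0: 780 × 1103 mm
U1: 551 × 780 mm
U2: 390 × 551 mm
U3: 275 × 390 mm
U4: 195 × 275 mm
U5: 137 × 195 mm
U6: 97 × 137 mm
U7: 68 × 97 mm
→ matches U6.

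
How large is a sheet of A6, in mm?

105 × 148 mm

A0 = 841 × 1189 mm (A0 has area 1 m², aspect 1:√2).
A1: ⌊1189/2⌋ × 841 = 594 × 841 mm
A2: ⌊841/2⌋ × 594 = 420 × 594 mm
A3: ⌊594/2⌋ × 420 = 297 × 420 mm
A4: ⌊420/2⌋ × 297 = 210 × 297 mm
A5: ⌊297/2⌋ × 210 = 148 × 210 mm
A6: ⌊210/2⌋ × 148 = 105 × 148 mm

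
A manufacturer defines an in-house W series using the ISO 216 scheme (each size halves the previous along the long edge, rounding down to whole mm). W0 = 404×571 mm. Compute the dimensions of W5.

71 × 101 mm

W1 = 285 × 404 mm (from W0 by 1 halving).
W2: ⌊404/2⌋ × 285 = 202 × 285 mm
W3: ⌊285/2⌋ × 202 = 142 × 202 mm
W4: ⌊202/2⌋ × 142 = 101 × 142 mm
W5: ⌊142/2⌋ × 101 = 71 × 101 mm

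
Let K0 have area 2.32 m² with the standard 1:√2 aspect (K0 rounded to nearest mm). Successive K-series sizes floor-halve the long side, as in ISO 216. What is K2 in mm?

Let K0's short side be w mm. w · w√2 = 2.32 m² = 2,320,000 mm², so w ≈ 1280.8 mm and w√2 ≈ 1811.3 mm → K0 = 1281 × 1811 mm.
K1: ⌊1811/2⌋ × 1281 = 905 × 1281 mm
K2: ⌊1281/2⌋ × 905 = 640 × 905 mm

640 × 905 mm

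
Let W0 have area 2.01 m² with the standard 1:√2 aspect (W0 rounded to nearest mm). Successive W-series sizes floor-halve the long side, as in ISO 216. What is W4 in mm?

298 × 421 mm

Let W0's short side be w mm. w · w√2 = 2.01 m² = 2,010,000 mm², so w ≈ 1192.2 mm and w√2 ≈ 1686.0 mm → W0 = 1192 × 1686 mm.
W1: ⌊1686/2⌋ × 1192 = 843 × 1192 mm
W2: ⌊1192/2⌋ × 843 = 596 × 843 mm
W3: ⌊843/2⌋ × 596 = 421 × 596 mm
W4: ⌊596/2⌋ × 421 = 298 × 421 mm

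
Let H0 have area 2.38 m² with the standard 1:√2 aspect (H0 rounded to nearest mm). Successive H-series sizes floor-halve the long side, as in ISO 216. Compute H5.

Let H0's short side be w mm. w · w√2 = 2.38 m² = 2,380,000 mm², so w ≈ 1297.3 mm and w√2 ≈ 1834.6 mm → H0 = 1297 × 1835 mm.
H1: ⌊1835/2⌋ × 1297 = 917 × 1297 mm
H2: ⌊1297/2⌋ × 917 = 648 × 917 mm
H3: ⌊917/2⌋ × 648 = 458 × 648 mm
H4: ⌊648/2⌋ × 458 = 324 × 458 mm
H5: ⌊458/2⌋ × 324 = 229 × 324 mm

229 × 324 mm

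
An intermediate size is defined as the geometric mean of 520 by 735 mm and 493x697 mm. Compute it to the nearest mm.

Short side: √(520 · 493) = √256360 ≈ 506.3 → 506 mm
Long side: √(735 · 697) = √512295 ≈ 715.7 → 716 mm

506 × 716 mm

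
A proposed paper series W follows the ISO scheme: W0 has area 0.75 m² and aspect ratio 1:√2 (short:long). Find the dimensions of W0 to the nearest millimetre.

728 × 1030 mm

Let the short side be w mm. Then w · w√2 = 0.75 m² = 750,000 mm².
w² = 750,000/√2, so w ≈ 728.2 mm; long side = w√2 ≈ 1029.9 mm.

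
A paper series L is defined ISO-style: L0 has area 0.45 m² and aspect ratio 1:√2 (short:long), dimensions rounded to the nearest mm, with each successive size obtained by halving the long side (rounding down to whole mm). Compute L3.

199 × 282 mm

Let L0's short side be w mm. w · w√2 = 0.45 m² = 450,000 mm², so w ≈ 564.1 mm and w√2 ≈ 797.7 mm → L0 = 564 × 798 mm.
L1: ⌊798/2⌋ × 564 = 399 × 564 mm
L2: ⌊564/2⌋ × 399 = 282 × 399 mm
L3: ⌊399/2⌋ × 282 = 199 × 282 mm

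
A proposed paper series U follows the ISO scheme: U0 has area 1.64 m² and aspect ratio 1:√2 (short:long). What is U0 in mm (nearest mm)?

Let the short side be w mm. Then w · w√2 = 1.64 m² = 1,640,000 mm².
w² = 1,640,000/√2, so w ≈ 1076.9 mm; long side = w√2 ≈ 1522.9 mm.

1077 × 1523 mm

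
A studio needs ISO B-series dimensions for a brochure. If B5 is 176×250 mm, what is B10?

B6: ⌊250/2⌋ × 176 = 125 × 176 mm
B7: ⌊176/2⌋ × 125 = 88 × 125 mm
B8: ⌊125/2⌋ × 88 = 62 × 88 mm
B9: ⌊88/2⌋ × 62 = 44 × 62 mm
B10: ⌊62/2⌋ × 44 = 31 × 44 mm

31 × 44 mm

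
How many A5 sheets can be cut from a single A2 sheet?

8

Each ISO step halves the sheet: 1 × A2 → 2 × A3 → 4 × A4 → 8 × A5
From A2 to A5 is 3 halving steps: 2^3 = 8.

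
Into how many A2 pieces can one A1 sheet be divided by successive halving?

A1 = 594 × 841 mm; A2 = 420 × 594 mm.
Each halving step doubles the count; 1 step from A1 to A2.
2^1 = 2.

2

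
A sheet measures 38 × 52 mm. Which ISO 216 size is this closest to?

Aspect ratio 52/38 ≈ 1.368 (ISO target is √2 ≈ 1.414).
In the A-series (A0 area = 1 m²): A9 = 37 × 52 mm.
Off by 1 mm total — nearest standard size.

A9 (37 × 52 mm)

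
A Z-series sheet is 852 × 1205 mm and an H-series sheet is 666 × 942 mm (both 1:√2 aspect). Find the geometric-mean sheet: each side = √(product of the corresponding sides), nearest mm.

753 × 1065 mm

Short side: √(852 · 666) = √567432 ≈ 753.3 → 753 mm
Long side: √(1205 · 942) = √1135110 ≈ 1065.4 → 1065 mm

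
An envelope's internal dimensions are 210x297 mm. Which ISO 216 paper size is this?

A4 (210 × 297 mm)

Aspect ratio 297/210 ≈ 1.414 — close to the ISO √2 ≈ 1.414.
In the A-series (A0 area = 1 m²): A4 = 210 × 297 mm.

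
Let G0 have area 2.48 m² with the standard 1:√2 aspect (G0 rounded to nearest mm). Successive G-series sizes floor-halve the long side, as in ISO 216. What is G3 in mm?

468 × 662 mm

Let G0's short side be w mm. w · w√2 = 2.48 m² = 2,480,000 mm², so w ≈ 1324.2 mm and w√2 ≈ 1872.8 mm → G0 = 1324 × 1873 mm.
G1: ⌊1873/2⌋ × 1324 = 936 × 1324 mm
G2: ⌊1324/2⌋ × 936 = 662 × 936 mm
G3: ⌊936/2⌋ × 662 = 468 × 662 mm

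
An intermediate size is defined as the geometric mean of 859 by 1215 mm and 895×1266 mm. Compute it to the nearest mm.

877 × 1240 mm

Short side: √(859 · 895) = √768805 ≈ 876.8 → 877 mm
Long side: √(1215 · 1266) = √1538190 ≈ 1240.2 → 1240 mm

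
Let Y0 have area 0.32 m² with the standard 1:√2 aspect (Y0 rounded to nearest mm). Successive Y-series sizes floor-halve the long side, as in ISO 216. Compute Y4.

119 × 168 mm

Let Y0's short side be w mm. w · w√2 = 0.32 m² = 320,000 mm², so w ≈ 475.7 mm and w√2 ≈ 672.7 mm → Y0 = 476 × 673 mm.
Y1: ⌊673/2⌋ × 476 = 336 × 476 mm
Y2: ⌊476/2⌋ × 336 = 238 × 336 mm
Y3: ⌊336/2⌋ × 238 = 168 × 238 mm
Y4: ⌊238/2⌋ × 168 = 119 × 168 mm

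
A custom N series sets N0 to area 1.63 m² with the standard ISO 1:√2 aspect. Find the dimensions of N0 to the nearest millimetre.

Let the short side be w mm. Then w · w√2 = 1.63 m² = 1,630,000 mm².
w² = 1,630,000/√2, so w ≈ 1073.6 mm; long side = w√2 ≈ 1518.3 mm.

1074 × 1518 mm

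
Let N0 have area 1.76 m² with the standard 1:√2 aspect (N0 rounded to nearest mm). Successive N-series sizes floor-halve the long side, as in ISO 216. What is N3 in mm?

Let N0's short side be w mm. w · w√2 = 1.76 m² = 1,760,000 mm², so w ≈ 1115.6 mm and w√2 ≈ 1577.7 mm → N0 = 1116 × 1578 mm.
N1: ⌊1578/2⌋ × 1116 = 789 × 1116 mm
N2: ⌊1116/2⌋ × 789 = 558 × 789 mm
N3: ⌊789/2⌋ × 558 = 394 × 558 mm

394 × 558 mm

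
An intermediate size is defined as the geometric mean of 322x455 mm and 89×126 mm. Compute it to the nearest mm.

Short side: √(322 · 89) = √28658 ≈ 169.3 → 169 mm
Long side: √(455 · 126) = √57330 ≈ 239.4 → 239 mm

169 × 239 mm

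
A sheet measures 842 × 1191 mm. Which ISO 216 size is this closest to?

A0 (841 × 1189 mm)

Aspect ratio 1191/842 ≈ 1.414 — close to the ISO √2 ≈ 1.414.
In the A-series (A0 area = 1 m²): A0 = 841 × 1189 mm.
Off by 3 mm total — nearest standard size.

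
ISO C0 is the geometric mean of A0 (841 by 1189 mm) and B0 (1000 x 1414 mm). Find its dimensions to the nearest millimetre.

Short: √(841 · 1000) = √841000 ≈ 917.1 mm.
Long: √(1189 · 1414) = √1681246 ≈ 1296.6 mm.

917 × 1297 mm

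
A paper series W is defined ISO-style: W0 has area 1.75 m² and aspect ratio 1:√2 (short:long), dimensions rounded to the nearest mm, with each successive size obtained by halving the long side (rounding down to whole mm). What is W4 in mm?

278 × 393 mm

Let W0's short side be w mm. w · w√2 = 1.75 m² = 1,750,000 mm², so w ≈ 1112.4 mm and w√2 ≈ 1573.2 mm → W0 = 1112 × 1573 mm.
W1: ⌊1573/2⌋ × 1112 = 786 × 1112 mm
W2: ⌊1112/2⌋ × 786 = 556 × 786 mm
W3: ⌊786/2⌋ × 556 = 393 × 556 mm
W4: ⌊556/2⌋ × 393 = 278 × 393 mm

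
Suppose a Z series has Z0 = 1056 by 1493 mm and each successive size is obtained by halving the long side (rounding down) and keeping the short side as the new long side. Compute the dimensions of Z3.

Z1 = 746 × 1056 mm (from Z0 by 1 halving).
Z2: ⌊1056/2⌋ × 746 = 528 × 746 mm
Z3: ⌊746/2⌋ × 528 = 373 × 528 mm

373 × 528 mm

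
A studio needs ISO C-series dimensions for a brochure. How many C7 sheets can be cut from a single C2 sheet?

Each ISO step halves the sheet: 1 × C2 → 2 × C3 → 4 × C4 → 8 × C5 → …
From C2 to C7 is 5 halving steps: 2^5 = 32.

32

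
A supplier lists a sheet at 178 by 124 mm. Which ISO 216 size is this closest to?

B6 (125 × 176 mm)

Aspect ratio 178/124 ≈ 1.435 (ISO target is √2 ≈ 1.414).
In the B-series (B0 = 1000 × 1414 mm): B6 = 125 × 176 mm.
Off by 3 mm total — nearest standard size.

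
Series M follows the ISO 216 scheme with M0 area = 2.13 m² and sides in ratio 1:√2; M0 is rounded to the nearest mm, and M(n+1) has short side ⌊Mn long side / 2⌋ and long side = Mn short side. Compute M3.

434 × 613 mm

Let M0's short side be w mm. w · w√2 = 2.13 m² = 2,130,000 mm², so w ≈ 1227.2 mm and w√2 ≈ 1735.6 mm → M0 = 1227 × 1736 mm.
M1: ⌊1736/2⌋ × 1227 = 868 × 1227 mm
M2: ⌊1227/2⌋ × 868 = 613 × 868 mm
M3: ⌊868/2⌋ × 613 = 434 × 613 mm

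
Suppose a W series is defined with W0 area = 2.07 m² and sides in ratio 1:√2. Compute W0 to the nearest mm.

Let the short side be w mm. Then w · w√2 = 2.07 m² = 2,070,000 mm².
w² = 2,070,000/√2, so w ≈ 1209.8 mm; long side = w√2 ≈ 1711.0 mm.

1210 × 1711 mm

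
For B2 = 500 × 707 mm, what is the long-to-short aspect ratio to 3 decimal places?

1.414

707 / 500 = 1.414
Matches √2 ≈ 1.414 — the ISO 216 defining ratio.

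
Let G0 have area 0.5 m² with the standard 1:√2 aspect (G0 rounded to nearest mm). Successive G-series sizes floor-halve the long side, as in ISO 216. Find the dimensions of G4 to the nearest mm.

148 × 210 mm

Let G0's short side be w mm. w · w√2 = 0.5 m² = 500,000 mm², so w ≈ 594.6 mm and w√2 ≈ 840.9 mm → G0 = 595 × 841 mm.
G1: ⌊841/2⌋ × 595 = 420 × 595 mm
G2: ⌊595/2⌋ × 420 = 297 × 420 mm
G3: ⌊420/2⌋ × 297 = 210 × 297 mm
G4: ⌊297/2⌋ × 210 = 148 × 210 mm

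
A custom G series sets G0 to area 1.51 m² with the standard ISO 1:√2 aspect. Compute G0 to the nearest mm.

1033 × 1461 mm

Let the short side be w mm. Then w · w√2 = 1.51 m² = 1,510,000 mm².
w² = 1,510,000/√2, so w ≈ 1033.3 mm; long side = w√2 ≈ 1461.3 mm.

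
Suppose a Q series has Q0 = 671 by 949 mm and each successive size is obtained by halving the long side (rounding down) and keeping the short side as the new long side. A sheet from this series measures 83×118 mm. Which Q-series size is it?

Q6

Q0: 671 × 949 mm
Q1: 474 × 671 mm
Q2: 335 × 474 mm
Q3: 237 × 335 mm
Q4: 167 × 237 mm
Q5: 118 × 167 mm
Q6: 83 × 118 mm
Q7: 59 × 83 mm
→ matches Q6.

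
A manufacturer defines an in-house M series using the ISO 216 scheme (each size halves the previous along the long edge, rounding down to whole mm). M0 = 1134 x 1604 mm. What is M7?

M1 = 802 × 1134 mm (from M0 by 1 halving).
M2: ⌊1134/2⌋ × 802 = 567 × 802 mm
M3: ⌊802/2⌋ × 567 = 401 × 567 mm
M4: ⌊567/2⌋ × 401 = 283 × 401 mm
M5: ⌊401/2⌋ × 283 = 200 × 283 mm
M6: ⌊283/2⌋ × 200 = 141 × 200 mm
M7: ⌊200/2⌋ × 141 = 100 × 141 mm

100 × 141 mm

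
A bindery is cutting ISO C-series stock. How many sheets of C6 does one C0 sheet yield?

64

C0 = 917 × 1297 mm; C6 = 114 × 162 mm.
Each halving step doubles the count; 6 steps from C0 to C6.
2^6 = 64.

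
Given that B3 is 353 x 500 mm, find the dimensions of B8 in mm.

B4: ⌊500/2⌋ × 353 = 250 × 353 mm
B5: ⌊353/2⌋ × 250 = 176 × 250 mm
B6: ⌊250/2⌋ × 176 = 125 × 176 mm
B7: ⌊176/2⌋ × 125 = 88 × 125 mm
B8: ⌊125/2⌋ × 88 = 62 × 88 mm

62 × 88 mm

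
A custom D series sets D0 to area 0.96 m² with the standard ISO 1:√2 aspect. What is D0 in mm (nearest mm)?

824 × 1165 mm

Let the short side be w mm. Then w · w√2 = 0.96 m² = 960,000 mm².
w² = 960,000/√2, so w ≈ 823.9 mm; long side = w√2 ≈ 1165.2 mm.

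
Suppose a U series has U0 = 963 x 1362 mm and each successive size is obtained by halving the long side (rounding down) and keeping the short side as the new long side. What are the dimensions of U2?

U1: ⌊1362/2⌋ × 963 = 681 × 963 mm
U2: ⌊963/2⌋ × 681 = 481 × 681 mm

481 × 681 mm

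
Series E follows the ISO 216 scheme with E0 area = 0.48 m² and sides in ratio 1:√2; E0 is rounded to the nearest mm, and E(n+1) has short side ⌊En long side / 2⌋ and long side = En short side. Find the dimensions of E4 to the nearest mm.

Let E0's short side be w mm. w · w√2 = 0.48 m² = 480,000 mm², so w ≈ 582.6 mm and w√2 ≈ 823.9 mm → E0 = 583 × 824 mm.
E1: ⌊824/2⌋ × 583 = 412 × 583 mm
E2: ⌊583/2⌋ × 412 = 291 × 412 mm
E3: ⌊412/2⌋ × 291 = 206 × 291 mm
E4: ⌊291/2⌋ × 206 = 145 × 206 mm

145 × 206 mm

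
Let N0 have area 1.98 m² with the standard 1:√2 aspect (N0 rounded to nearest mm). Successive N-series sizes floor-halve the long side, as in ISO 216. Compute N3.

418 × 591 mm

Let N0's short side be w mm. w · w√2 = 1.98 m² = 1,980,000 mm², so w ≈ 1183.2 mm and w√2 ≈ 1673.4 mm → N0 = 1183 × 1673 mm.
N1: ⌊1673/2⌋ × 1183 = 836 × 1183 mm
N2: ⌊1183/2⌋ × 836 = 591 × 836 mm
N3: ⌊836/2⌋ × 591 = 418 × 591 mm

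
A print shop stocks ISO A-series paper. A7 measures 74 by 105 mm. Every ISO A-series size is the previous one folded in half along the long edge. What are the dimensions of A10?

A8: ⌊105/2⌋ × 74 = 52 × 74 mm
A9: ⌊74/2⌋ × 52 = 37 × 52 mm
A10: ⌊52/2⌋ × 37 = 26 × 37 mm

26 × 37 mm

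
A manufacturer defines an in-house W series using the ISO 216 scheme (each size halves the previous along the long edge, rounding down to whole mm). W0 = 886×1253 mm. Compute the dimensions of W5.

156 × 221 mm

W1: ⌊1253/2⌋ × 886 = 626 × 886 mm
W2: ⌊886/2⌋ × 626 = 443 × 626 mm
W3: ⌊626/2⌋ × 443 = 313 × 443 mm
W4: ⌊443/2⌋ × 313 = 221 × 313 mm
W5: ⌊313/2⌋ × 221 = 156 × 221 mm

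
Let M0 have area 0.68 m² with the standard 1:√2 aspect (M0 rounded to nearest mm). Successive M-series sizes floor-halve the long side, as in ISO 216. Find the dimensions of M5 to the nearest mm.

122 × 173 mm

Let M0's short side be w mm. w · w√2 = 0.68 m² = 680,000 mm², so w ≈ 693.4 mm and w√2 ≈ 980.6 mm → M0 = 693 × 981 mm.
M1: ⌊981/2⌋ × 693 = 490 × 693 mm
M2: ⌊693/2⌋ × 490 = 346 × 490 mm
M3: ⌊490/2⌋ × 346 = 245 × 346 mm
M4: ⌊346/2⌋ × 245 = 173 × 245 mm
M5: ⌊245/2⌋ × 173 = 122 × 173 mm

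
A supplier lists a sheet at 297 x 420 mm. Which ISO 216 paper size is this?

Aspect ratio 420/297 ≈ 1.414 — close to the ISO √2 ≈ 1.414.
In the A-series (A0 area = 1 m²): A3 = 297 × 420 mm.

A3 (297 × 420 mm)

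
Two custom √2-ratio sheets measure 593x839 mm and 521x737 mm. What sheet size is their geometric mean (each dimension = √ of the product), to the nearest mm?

Short side: √(593 · 521) = √308953 ≈ 555.8 → 556 mm
Long side: √(839 · 737) = √618343 ≈ 786.3 → 786 mm

556 × 786 mm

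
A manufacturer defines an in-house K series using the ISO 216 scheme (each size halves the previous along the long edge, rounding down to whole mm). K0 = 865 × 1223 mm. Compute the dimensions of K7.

76 × 108 mm

K1 = 611 × 865 mm (from K0 by 1 halving).
K2: ⌊865/2⌋ × 611 = 432 × 611 mm
K3: ⌊611/2⌋ × 432 = 305 × 432 mm
K4: ⌊432/2⌋ × 305 = 216 × 305 mm
K5: ⌊305/2⌋ × 216 = 152 × 216 mm
K6: ⌊216/2⌋ × 152 = 108 × 152 mm
K7: ⌊152/2⌋ × 108 = 76 × 108 mm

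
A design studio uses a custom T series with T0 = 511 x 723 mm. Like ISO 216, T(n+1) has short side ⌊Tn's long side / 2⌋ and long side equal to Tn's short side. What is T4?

127 × 180 mm

T1: ⌊723/2⌋ × 511 = 361 × 511 mm
T2: ⌊511/2⌋ × 361 = 255 × 361 mm
T3: ⌊361/2⌋ × 255 = 180 × 255 mm
T4: ⌊255/2⌋ × 180 = 127 × 180 mm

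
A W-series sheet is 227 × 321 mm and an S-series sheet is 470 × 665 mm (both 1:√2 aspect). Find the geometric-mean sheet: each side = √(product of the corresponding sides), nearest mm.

327 × 462 mm

Short side: √(227 · 470) = √106690 ≈ 326.6 → 327 mm
Long side: √(321 · 665) = √213465 ≈ 462.0 → 462 mm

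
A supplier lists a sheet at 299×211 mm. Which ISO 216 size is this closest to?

A4 (210 × 297 mm)

Aspect ratio 299/211 ≈ 1.417 — close to the ISO √2 ≈ 1.414.
In the A-series (A0 area = 1 m²): A4 = 210 × 297 mm.
Off by 3 mm total — nearest standard size.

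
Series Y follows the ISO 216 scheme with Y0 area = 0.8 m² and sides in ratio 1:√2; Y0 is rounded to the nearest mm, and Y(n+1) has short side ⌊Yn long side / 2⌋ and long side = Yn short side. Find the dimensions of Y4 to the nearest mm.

188 × 266 mm

Let Y0's short side be w mm. w · w√2 = 0.8 m² = 800,000 mm², so w ≈ 752.1 mm and w√2 ≈ 1063.7 mm → Y0 = 752 × 1064 mm.
Y1: ⌊1064/2⌋ × 752 = 532 × 752 mm
Y2: ⌊752/2⌋ × 532 = 376 × 532 mm
Y3: ⌊532/2⌋ × 376 = 266 × 376 mm
Y4: ⌊376/2⌋ × 266 = 188 × 266 mm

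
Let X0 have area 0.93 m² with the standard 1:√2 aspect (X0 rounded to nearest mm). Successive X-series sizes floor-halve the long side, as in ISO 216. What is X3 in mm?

Let X0's short side be w mm. w · w√2 = 0.93 m² = 930,000 mm², so w ≈ 810.9 mm and w√2 ≈ 1146.8 mm → X0 = 811 × 1147 mm.
X1: ⌊1147/2⌋ × 811 = 573 × 811 mm
X2: ⌊811/2⌋ × 573 = 405 × 573 mm
X3: ⌊573/2⌋ × 405 = 286 × 405 mm

286 × 405 mm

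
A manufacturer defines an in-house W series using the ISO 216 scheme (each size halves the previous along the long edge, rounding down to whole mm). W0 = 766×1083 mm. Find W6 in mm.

W1 = 541 × 766 mm (from W0 by 1 halving).
W2: ⌊766/2⌋ × 541 = 383 × 541 mm
W3: ⌊541/2⌋ × 383 = 270 × 383 mm
W4: ⌊383/2⌋ × 270 = 191 × 270 mm
W5: ⌊270/2⌋ × 191 = 135 × 191 mm
W6: ⌊191/2⌋ × 135 = 95 × 135 mm

95 × 135 mm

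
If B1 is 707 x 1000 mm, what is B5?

B2: ⌊1000/2⌋ × 707 = 500 × 707 mm
B3: ⌊707/2⌋ × 500 = 353 × 500 mm
B4: ⌊500/2⌋ × 353 = 250 × 353 mm
B5: ⌊353/2⌋ × 250 = 176 × 250 mm

176 × 250 mm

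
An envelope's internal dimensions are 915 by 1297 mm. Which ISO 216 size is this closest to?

Aspect ratio 1297/915 ≈ 1.417 — close to the ISO √2 ≈ 1.414.
In the C-series (envelope sizes, between A and B): C0 = 917 × 1297 mm.
Off by 2 mm total — nearest standard size.

C0 (917 × 1297 mm)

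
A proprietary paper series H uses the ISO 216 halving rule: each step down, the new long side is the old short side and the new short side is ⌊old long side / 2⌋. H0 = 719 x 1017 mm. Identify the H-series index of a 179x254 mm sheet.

H4

H0: 719 × 1017 mm
H1: 508 × 719 mm
H2: 359 × 508 mm
H3: 254 × 359 mm
H4: 179 × 254 mm
H5: 127 × 179 mm
→ matches H4.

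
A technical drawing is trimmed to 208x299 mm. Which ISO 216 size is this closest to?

A4 (210 × 297 mm)

Aspect ratio 299/208 ≈ 1.438 (ISO target is √2 ≈ 1.414).
In the A-series (A0 area = 1 m²): A4 = 210 × 297 mm.
Off by 4 mm total — nearest standard size.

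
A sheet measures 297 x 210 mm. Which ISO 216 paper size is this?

A4 (210 × 297 mm)

Aspect ratio 297/210 ≈ 1.414 — close to the ISO √2 ≈ 1.414.
In the A-series (A0 area = 1 m²): A4 = 210 × 297 mm.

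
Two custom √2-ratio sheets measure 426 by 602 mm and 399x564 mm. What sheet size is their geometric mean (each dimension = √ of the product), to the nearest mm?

Short side: √(426 · 399) = √169974 ≈ 412.3 → 412 mm
Long side: √(602 · 564) = √339528 ≈ 582.7 → 583 mm

412 × 583 mm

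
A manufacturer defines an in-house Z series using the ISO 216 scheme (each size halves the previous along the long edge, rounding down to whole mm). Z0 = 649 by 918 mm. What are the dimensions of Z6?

81 × 114 mm

Z1: ⌊918/2⌋ × 649 = 459 × 649 mm
Z2: ⌊649/2⌋ × 459 = 324 × 459 mm
Z3: ⌊459/2⌋ × 324 = 229 × 324 mm
Z4: ⌊324/2⌋ × 229 = 162 × 229 mm
Z5: ⌊229/2⌋ × 162 = 114 × 162 mm
Z6: ⌊162/2⌋ × 114 = 81 × 114 mm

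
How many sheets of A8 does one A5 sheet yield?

8

Each ISO step halves the sheet: 1 × A5 → 2 × A6 → 4 × A7 → 8 × A8
From A5 to A8 is 3 halving steps: 2^3 = 8.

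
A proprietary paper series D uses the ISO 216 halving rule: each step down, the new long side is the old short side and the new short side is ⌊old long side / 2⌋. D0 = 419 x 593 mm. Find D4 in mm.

D1: ⌊593/2⌋ × 419 = 296 × 419 mm
D2: ⌊419/2⌋ × 296 = 209 × 296 mm
D3: ⌊296/2⌋ × 209 = 148 × 209 mm
D4: ⌊209/2⌋ × 148 = 104 × 148 mm

104 × 148 mm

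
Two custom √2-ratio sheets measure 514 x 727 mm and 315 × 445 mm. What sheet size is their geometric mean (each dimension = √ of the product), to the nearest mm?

402 × 569 mm

Short side: √(514 · 315) = √161910 ≈ 402.4 → 402 mm
Long side: √(727 · 445) = √323515 ≈ 568.8 → 569 mm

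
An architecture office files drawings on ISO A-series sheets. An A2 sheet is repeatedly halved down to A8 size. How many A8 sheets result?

64

A2 = 420 × 594 mm; A8 = 52 × 74 mm.
Each halving step doubles the count; 6 steps from A2 to A8.
2^6 = 64.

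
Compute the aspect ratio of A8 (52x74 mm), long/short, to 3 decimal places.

74 / 52 = 1.423
ISO 216 targets √2 ≈ 1.414; the +0.009 deviation is from mm rounding.

1.423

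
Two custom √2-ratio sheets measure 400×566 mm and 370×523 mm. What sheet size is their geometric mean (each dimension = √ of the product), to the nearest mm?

385 × 544 mm

Short side: √(400 · 370) = √148000 ≈ 384.7 → 385 mm
Long side: √(566 · 523) = √296018 ≈ 544.1 → 544 mm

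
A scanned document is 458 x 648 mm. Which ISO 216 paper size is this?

C2 (458 × 648 mm)

Aspect ratio 648/458 ≈ 1.415 — close to the ISO √2 ≈ 1.414.
In the C-series (envelope sizes, between A and B): C2 = 458 × 648 mm.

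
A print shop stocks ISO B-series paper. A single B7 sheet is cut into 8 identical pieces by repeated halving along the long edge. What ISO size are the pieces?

8 = 2^3, so 3 halving steps.
B7 → B8 → … → B10 after 3 steps.

B10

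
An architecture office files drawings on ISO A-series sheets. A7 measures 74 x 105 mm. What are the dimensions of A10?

A8: ⌊105/2⌋ × 74 = 52 × 74 mm
A9: ⌊74/2⌋ × 52 = 37 × 52 mm
A10: ⌊52/2⌋ × 37 = 26 × 37 mm

26 × 37 mm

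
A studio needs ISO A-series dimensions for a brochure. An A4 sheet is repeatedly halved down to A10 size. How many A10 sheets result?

64

Each ISO step halves the sheet: 1 × A4 → 2 × A5 → 4 × A6 → 8 × A7 → …
From A4 to A10 is 6 halving steps: 2^6 = 64.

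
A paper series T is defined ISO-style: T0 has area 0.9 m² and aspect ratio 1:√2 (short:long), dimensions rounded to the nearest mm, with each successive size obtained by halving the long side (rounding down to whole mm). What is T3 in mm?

282 × 399 mm

Let T0's short side be w mm. w · w√2 = 0.9 m² = 900,000 mm², so w ≈ 797.7 mm and w√2 ≈ 1128.2 mm → T0 = 798 × 1128 mm.
T1: ⌊1128/2⌋ × 798 = 564 × 798 mm
T2: ⌊798/2⌋ × 564 = 399 × 564 mm
T3: ⌊564/2⌋ × 399 = 282 × 399 mm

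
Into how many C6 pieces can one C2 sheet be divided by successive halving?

16

C2 = 458 × 648 mm; C6 = 114 × 162 mm.
Each halving step doubles the count; 4 steps from C2 to C6.
2^4 = 16.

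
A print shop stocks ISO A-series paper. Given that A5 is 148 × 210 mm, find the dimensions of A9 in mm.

37 × 52 mm

A6: ⌊210/2⌋ × 148 = 105 × 148 mm
A7: ⌊148/2⌋ × 105 = 74 × 105 mm
A8: ⌊105/2⌋ × 74 = 52 × 74 mm
A9: ⌊74/2⌋ × 52 = 37 × 52 mm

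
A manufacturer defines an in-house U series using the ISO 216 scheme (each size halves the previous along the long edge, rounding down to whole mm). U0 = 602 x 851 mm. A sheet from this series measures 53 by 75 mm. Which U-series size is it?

U7

U0: 602 × 851 mm
U1: 425 × 602 mm
U2: 301 × 425 mm
U3: 212 × 301 mm
U4: 150 × 212 mm
U5: 106 × 150 mm
U6: 75 × 106 mm
U7: 53 × 75 mm
U8: 37 × 53 mm
→ matches U7.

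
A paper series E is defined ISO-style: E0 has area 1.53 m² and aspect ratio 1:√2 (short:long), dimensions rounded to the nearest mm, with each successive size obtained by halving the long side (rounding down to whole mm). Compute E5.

Let E0's short side be w mm. w · w√2 = 1.53 m² = 1,530,000 mm², so w ≈ 1040.1 mm and w√2 ≈ 1471.0 mm → E0 = 1040 × 1471 mm.
E1: ⌊1471/2⌋ × 1040 = 735 × 1040 mm
E2: ⌊1040/2⌋ × 735 = 520 × 735 mm
E3: ⌊735/2⌋ × 520 = 367 × 520 mm
E4: ⌊520/2⌋ × 367 = 260 × 367 mm
E5: ⌊367/2⌋ × 260 = 183 × 260 mm

183 × 260 mm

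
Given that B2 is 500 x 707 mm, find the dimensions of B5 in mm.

B3: ⌊707/2⌋ × 500 = 353 × 500 mm
B4: ⌊500/2⌋ × 353 = 250 × 353 mm
B5: ⌊353/2⌋ × 250 = 176 × 250 mm

176 × 250 mm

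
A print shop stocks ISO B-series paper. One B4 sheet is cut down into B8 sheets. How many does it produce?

B4 = 250 × 353 mm; B8 = 62 × 88 mm.
Each halving step doubles the count; 4 steps from B4 to B8.
2^4 = 16.

16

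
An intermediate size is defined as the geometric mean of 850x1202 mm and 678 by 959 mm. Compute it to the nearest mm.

759 × 1074 mm

Short side: √(850 · 678) = √576300 ≈ 759.1 → 759 mm
Long side: √(1202 · 959) = √1152718 ≈ 1073.6 → 1074 mm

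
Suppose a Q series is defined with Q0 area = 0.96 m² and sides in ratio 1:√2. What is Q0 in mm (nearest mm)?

Let the short side be w mm. Then w · w√2 = 0.96 m² = 960,000 mm².
w² = 960,000/√2, so w ≈ 823.9 mm; long side = w√2 ≈ 1165.2 mm.

824 × 1165 mm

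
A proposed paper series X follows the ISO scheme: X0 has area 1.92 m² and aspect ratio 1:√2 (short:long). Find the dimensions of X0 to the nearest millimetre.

1165 × 1648 mm

Let the short side be w mm. Then w · w√2 = 1.92 m² = 1,920,000 mm².
w² = 1,920,000/√2, so w ≈ 1165.2 mm; long side = w√2 ≈ 1647.8 mm.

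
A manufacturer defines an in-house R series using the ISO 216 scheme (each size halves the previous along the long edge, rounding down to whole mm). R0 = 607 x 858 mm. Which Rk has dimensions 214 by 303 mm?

R0: 607 × 858 mm
R1: 429 × 607 mm
R2: 303 × 429 mm
R3: 214 × 303 mm
R4: 151 × 214 mm
→ matches R3.

R3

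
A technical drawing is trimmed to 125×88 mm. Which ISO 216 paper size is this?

B7 (88 × 125 mm)

Aspect ratio 125/88 ≈ 1.420 — close to the ISO √2 ≈ 1.414.
In the B-series (B0 = 1000 × 1414 mm): B7 = 88 × 125 mm.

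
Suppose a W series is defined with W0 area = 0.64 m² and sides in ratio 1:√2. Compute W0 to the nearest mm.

Let the short side be w mm. Then w · w√2 = 0.64 m² = 640,000 mm².
w² = 640,000/√2, so w ≈ 672.7 mm; long side = w√2 ≈ 951.4 mm.

673 × 951 mm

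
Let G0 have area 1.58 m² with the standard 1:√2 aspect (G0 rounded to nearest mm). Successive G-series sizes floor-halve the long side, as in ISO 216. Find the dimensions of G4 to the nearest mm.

264 × 373 mm

Let G0's short side be w mm. w · w√2 = 1.58 m² = 1,580,000 mm², so w ≈ 1057.0 mm and w√2 ≈ 1494.8 mm → G0 = 1057 × 1495 mm.
G1: ⌊1495/2⌋ × 1057 = 747 × 1057 mm
G2: ⌊1057/2⌋ × 747 = 528 × 747 mm
G3: ⌊747/2⌋ × 528 = 373 × 528 mm
G4: ⌊528/2⌋ × 373 = 264 × 373 mm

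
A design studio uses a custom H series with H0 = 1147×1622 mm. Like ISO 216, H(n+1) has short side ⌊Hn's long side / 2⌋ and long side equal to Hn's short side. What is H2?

H1: ⌊1622/2⌋ × 1147 = 811 × 1147 mm
H2: ⌊1147/2⌋ × 811 = 573 × 811 mm

573 × 811 mm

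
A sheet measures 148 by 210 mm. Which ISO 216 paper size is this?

Aspect ratio 210/148 ≈ 1.419 — close to the ISO √2 ≈ 1.414.
In the A-series (A0 area = 1 m²): A5 = 148 × 210 mm.

A5 (148 × 210 mm)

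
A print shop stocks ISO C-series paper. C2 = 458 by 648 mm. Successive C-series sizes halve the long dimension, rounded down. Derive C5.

162 × 229 mm

C3: ⌊648/2⌋ × 458 = 324 × 458 mm
C4: ⌊458/2⌋ × 324 = 229 × 324 mm
C5: ⌊324/2⌋ × 229 = 162 × 229 mm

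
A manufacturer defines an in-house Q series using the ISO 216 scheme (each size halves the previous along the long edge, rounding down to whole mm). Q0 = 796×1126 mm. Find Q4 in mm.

Q1: ⌊1126/2⌋ × 796 = 563 × 796 mm
Q2: ⌊796/2⌋ × 563 = 398 × 563 mm
Q3: ⌊563/2⌋ × 398 = 281 × 398 mm
Q4: ⌊398/2⌋ × 281 = 199 × 281 mm

199 × 281 mm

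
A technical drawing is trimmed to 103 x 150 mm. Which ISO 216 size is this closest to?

A6 (105 × 148 mm)

Aspect ratio 150/103 ≈ 1.456 (ISO target is √2 ≈ 1.414).
In the A-series (A0 area = 1 m²): A6 = 105 × 148 mm.
Off by 4 mm total — nearest standard size.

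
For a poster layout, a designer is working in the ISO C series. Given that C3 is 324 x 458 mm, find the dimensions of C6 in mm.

C4: ⌊458/2⌋ × 324 = 229 × 324 mm
C5: ⌊324/2⌋ × 229 = 162 × 229 mm
C6: ⌊229/2⌋ × 162 = 114 × 162 mm

114 × 162 mm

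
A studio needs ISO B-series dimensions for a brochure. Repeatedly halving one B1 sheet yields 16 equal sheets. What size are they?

B5

16 = 2^4, so 4 halving steps.
B1 → B2 → … → B5 after 4 steps.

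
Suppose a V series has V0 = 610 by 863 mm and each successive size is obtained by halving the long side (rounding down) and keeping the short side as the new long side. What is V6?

V1: ⌊863/2⌋ × 610 = 431 × 610 mm
V2: ⌊610/2⌋ × 431 = 305 × 431 mm
V3: ⌊431/2⌋ × 305 = 215 × 305 mm
V4: ⌊305/2⌋ × 215 = 152 × 215 mm
V5: ⌊215/2⌋ × 152 = 107 × 152 mm
V6: ⌊152/2⌋ × 107 = 76 × 107 mm

76 × 107 mm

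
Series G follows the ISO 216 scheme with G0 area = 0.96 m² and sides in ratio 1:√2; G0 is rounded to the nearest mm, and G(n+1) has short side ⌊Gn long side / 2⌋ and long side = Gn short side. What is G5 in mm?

145 × 206 mm

Let G0's short side be w mm. w · w√2 = 0.96 m² = 960,000 mm², so w ≈ 823.9 mm and w√2 ≈ 1165.2 mm → G0 = 824 × 1165 mm.
G1: ⌊1165/2⌋ × 824 = 582 × 824 mm
G2: ⌊824/2⌋ × 582 = 412 × 582 mm
G3: ⌊582/2⌋ × 412 = 291 × 412 mm
G4: ⌊412/2⌋ × 291 = 206 × 291 mm
G5: ⌊291/2⌋ × 206 = 145 × 206 mm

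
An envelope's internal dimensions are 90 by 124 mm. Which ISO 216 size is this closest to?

B7 (88 × 125 mm)

Aspect ratio 124/90 ≈ 1.378 (ISO target is √2 ≈ 1.414).
In the B-series (B0 = 1000 × 1414 mm): B7 = 88 × 125 mm.
Off by 3 mm total — nearest standard size.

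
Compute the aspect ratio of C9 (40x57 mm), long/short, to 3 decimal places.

57 / 40 = 1.425
ISO 216 targets √2 ≈ 1.414; the +0.011 deviation is from mm rounding.

1.425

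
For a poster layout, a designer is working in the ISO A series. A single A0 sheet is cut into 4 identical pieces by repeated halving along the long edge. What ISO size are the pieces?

A2

4 = 2^2, so 2 halving steps.
A0 → A1 → … → A2 after 2 steps.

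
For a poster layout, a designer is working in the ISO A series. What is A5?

A0 = 841 × 1189 mm (A0 has area 1 m², aspect 1:√2).
A1: ⌊1189/2⌋ × 841 = 594 × 841 mm
A2: ⌊841/2⌋ × 594 = 420 × 594 mm
A3: ⌊594/2⌋ × 420 = 297 × 420 mm
A4: ⌊420/2⌋ × 297 = 210 × 297 mm
A5: ⌊297/2⌋ × 210 = 148 × 210 mm

148 × 210 mm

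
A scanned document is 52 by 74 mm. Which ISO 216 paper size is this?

A8 (52 × 74 mm)

Aspect ratio 74/52 ≈ 1.423 — close to the ISO √2 ≈ 1.414.
In the A-series (A0 area = 1 m²): A8 = 52 × 74 mm.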